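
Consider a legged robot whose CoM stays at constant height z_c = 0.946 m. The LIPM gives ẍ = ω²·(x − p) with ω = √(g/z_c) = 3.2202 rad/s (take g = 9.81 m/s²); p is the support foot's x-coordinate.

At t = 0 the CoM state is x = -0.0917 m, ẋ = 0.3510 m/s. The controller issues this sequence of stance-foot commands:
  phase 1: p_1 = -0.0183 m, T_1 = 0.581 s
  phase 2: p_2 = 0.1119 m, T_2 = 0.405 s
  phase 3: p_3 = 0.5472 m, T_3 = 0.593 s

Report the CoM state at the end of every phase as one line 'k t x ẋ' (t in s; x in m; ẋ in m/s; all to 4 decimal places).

1 0.5810 0.0833 0.4175
2 0.9860 0.2765 0.6683
3 1.5790 0.2986 -0.5724

phase 1: p=-0.0183, T=0.581, ωT=1.870936, cosh=3.324177, sinh=3.170197; start (x,ẋ)=(-0.091700, 0.351000) → end (x,ẋ)=(0.083255, 0.417470)
phase 2: p=0.1119, T=0.405, ωT=1.304181, cosh=1.978032, sinh=1.706638; start (x,ẋ)=(0.083255, 0.417470) → end (x,ẋ)=(0.276490, 0.668345)
phase 3: p=0.5472, T=0.593, ωT=1.909579, cosh=3.449193, sinh=3.301050; start (x,ẋ)=(0.276490, 0.668345) → end (x,ẋ)=(0.298593, -0.572413)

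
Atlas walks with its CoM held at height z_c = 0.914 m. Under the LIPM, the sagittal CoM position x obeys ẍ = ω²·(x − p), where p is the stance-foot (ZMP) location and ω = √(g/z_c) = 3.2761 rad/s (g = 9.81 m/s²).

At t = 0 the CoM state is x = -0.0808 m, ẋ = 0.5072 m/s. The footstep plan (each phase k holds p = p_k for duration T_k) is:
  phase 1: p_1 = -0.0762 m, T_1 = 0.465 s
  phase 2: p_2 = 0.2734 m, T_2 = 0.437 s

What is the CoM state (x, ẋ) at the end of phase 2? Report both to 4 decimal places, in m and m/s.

x = 0.9381, ẋ = 2.4785

phase 1: p=-0.0762, T=0.465, ωT=1.523386, cosh=2.402854, sinh=2.184881; start (x,ẋ)=(-0.080800, 0.507200) → end (x,ẋ)=(0.251006, 1.185801)
phase 2: p=0.2734, T=0.437, ωT=1.431656, cosh=2.212268, sinh=1.973355; start (x,ẋ)=(0.251006, 1.185801) → end (x,ẋ)=(0.938125, 2.478537)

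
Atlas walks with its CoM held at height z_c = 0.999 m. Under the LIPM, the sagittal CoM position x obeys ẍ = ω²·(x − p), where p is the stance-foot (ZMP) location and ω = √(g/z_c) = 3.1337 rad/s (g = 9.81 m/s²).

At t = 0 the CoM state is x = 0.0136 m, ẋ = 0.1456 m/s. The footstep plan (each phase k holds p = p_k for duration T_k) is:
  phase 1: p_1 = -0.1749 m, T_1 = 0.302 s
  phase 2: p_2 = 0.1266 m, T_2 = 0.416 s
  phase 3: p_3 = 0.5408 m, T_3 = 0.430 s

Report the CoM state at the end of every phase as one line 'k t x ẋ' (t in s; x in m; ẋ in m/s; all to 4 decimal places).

1 0.3020 0.1553 0.8621
2 0.7180 0.6526 1.8581
3 1.1480 1.8341 4.4448

phase 1: p=-0.1749, T=0.302, ωT=0.946377, cosh=1.482252, sinh=1.094108; start (x,ẋ)=(0.013600, 0.145600) → end (x,ẋ)=(0.155340, 0.862108)
phase 2: p=0.1266, T=0.416, ωT=1.303619, cosh=1.977074, sinh=1.705527; start (x,ẋ)=(0.155340, 0.862108) → end (x,ẋ)=(0.652626, 1.858053)
phase 3: p=0.5408, T=0.430, ωT=1.347491, cosh=2.053825, sinh=1.793934; start (x,ẋ)=(0.652626, 1.858053) → end (x,ẋ)=(1.834141, 4.444761)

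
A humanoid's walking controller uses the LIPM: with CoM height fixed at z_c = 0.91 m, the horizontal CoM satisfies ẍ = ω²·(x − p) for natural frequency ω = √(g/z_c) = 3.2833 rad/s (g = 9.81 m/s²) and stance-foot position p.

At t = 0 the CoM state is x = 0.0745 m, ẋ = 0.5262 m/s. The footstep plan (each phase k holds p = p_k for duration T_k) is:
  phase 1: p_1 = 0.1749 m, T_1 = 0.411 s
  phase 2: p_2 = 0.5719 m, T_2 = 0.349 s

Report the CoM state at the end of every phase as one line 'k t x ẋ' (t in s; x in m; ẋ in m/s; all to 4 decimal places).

phase 1: p=0.1749, T=0.411, ωT=1.349436, cosh=2.057319, sinh=1.797933; start (x,ẋ)=(0.074500, 0.526200) → end (x,ẋ)=(0.256492, 0.489885)
phase 2: p=0.5719, T=0.349, ωT=1.145872, cosh=1.731564, sinh=1.413618; start (x,ẋ)=(0.256492, 0.489885) → end (x,ẋ)=(0.236669, -0.615646)

1 0.4110 0.2565 0.4899
2 0.7600 0.2367 -0.6156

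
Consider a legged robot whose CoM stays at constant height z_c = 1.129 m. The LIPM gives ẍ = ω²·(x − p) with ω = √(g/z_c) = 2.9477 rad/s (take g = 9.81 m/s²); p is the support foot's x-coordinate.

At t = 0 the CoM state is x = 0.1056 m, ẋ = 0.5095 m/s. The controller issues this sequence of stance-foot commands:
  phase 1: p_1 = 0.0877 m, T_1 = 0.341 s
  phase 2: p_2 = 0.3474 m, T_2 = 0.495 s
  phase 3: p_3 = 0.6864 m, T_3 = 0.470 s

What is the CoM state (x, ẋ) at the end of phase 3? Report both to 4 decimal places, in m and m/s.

x = 2.2053, ẋ = 4.7816

phase 1: p=0.0877, T=0.341, ωT=1.005166, cosh=1.549172, sinh=1.183188; start (x,ẋ)=(0.105600, 0.509500) → end (x,ẋ)=(0.319940, 0.851733)
phase 2: p=0.3474, T=0.495, ωT=1.459112, cosh=2.267289, sinh=2.034846; start (x,ẋ)=(0.319940, 0.851733) → end (x,ẋ)=(0.873106, 1.766417)
phase 3: p=0.6864, T=0.470, ωT=1.385419, cosh=2.123360, sinh=1.873141; start (x,ẋ)=(0.873106, 1.766417) → end (x,ẋ)=(2.205329, 4.781628)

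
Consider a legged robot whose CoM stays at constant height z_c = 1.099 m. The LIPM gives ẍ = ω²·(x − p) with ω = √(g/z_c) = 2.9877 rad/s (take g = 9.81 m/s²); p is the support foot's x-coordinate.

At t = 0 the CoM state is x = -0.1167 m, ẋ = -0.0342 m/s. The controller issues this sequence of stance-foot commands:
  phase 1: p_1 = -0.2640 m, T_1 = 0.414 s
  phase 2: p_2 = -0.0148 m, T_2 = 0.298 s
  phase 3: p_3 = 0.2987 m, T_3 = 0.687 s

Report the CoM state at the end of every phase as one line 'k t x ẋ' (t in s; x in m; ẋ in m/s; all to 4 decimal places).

1 0.4140 -0.0070 0.6303
2 0.7120 0.2100 0.9208
3 1.3990 1.1279 2.6297

phase 1: p=-0.2640, T=0.414, ωT=1.236908, cosh=1.867612, sinh=1.577332; start (x,ẋ)=(-0.116700, -0.034200) → end (x,ẋ)=(-0.006956, 0.630293)
phase 2: p=-0.0148, T=0.298, ωT=0.890335, cosh=1.423231, sinh=1.012713; start (x,ẋ)=(-0.006956, 0.630293) → end (x,ẋ)=(0.210008, 0.920785)
phase 3: p=0.2987, T=0.687, ωT=2.052550, cosh=3.958070, sinh=3.829663; start (x,ẋ)=(0.210008, 0.920785) → end (x,ẋ)=(1.127922, 2.629729)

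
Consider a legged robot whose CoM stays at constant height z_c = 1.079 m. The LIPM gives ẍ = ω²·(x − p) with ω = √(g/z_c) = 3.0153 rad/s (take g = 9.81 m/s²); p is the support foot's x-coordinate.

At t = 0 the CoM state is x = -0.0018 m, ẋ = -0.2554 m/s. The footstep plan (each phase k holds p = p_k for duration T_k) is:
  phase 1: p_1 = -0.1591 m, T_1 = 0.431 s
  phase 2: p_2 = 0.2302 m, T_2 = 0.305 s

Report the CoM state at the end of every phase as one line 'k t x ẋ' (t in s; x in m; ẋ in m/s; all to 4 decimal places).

1 0.4310 0.0070 0.3020
2 0.7360 0.0115 -0.2709

phase 1: p=-0.1591, T=0.431, ωT=1.299594, cosh=1.970225, sinh=1.697583; start (x,ẋ)=(-0.001800, -0.255400) → end (x,ẋ)=(0.007029, 0.301979)
phase 2: p=0.2302, T=0.305, ωT=0.919666, cosh=1.453553, sinh=1.054901; start (x,ẋ)=(0.007029, 0.301979) → end (x,ẋ)=(0.011456, -0.270929)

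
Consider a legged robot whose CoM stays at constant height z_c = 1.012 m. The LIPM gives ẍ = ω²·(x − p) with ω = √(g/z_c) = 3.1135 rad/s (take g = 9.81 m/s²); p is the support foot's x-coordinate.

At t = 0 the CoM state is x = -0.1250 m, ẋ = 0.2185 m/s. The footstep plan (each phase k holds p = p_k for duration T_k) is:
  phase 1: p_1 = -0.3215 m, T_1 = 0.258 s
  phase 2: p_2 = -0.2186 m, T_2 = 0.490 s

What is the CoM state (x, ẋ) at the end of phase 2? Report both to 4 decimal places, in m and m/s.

x = 0.9087, ẋ = 3.5413

phase 1: p=-0.3215, T=0.258, ωT=0.803283, cosh=1.340358, sinh=0.892502; start (x,ẋ)=(-0.125000, 0.218500) → end (x,ẋ)=(0.004515, 0.838903)
phase 2: p=-0.2186, T=0.490, ωT=1.525615, cosh=2.407729, sinh=2.190242; start (x,ẋ)=(0.004515, 0.838903) → end (x,ẋ)=(0.908739, 3.541340)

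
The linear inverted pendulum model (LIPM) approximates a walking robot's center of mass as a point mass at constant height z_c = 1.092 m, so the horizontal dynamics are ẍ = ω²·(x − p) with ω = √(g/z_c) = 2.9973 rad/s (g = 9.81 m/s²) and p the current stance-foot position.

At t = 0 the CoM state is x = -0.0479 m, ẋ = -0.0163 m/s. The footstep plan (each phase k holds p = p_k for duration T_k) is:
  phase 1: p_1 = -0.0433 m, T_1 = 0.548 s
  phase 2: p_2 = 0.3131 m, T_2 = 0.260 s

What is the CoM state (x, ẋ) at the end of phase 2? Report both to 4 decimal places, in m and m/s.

x = -0.2136, ẋ = -1.0889

phase 1: p=-0.0433, T=0.548, ωT=1.642520, cosh=2.680835, sinh=2.487344; start (x,ẋ)=(-0.047900, -0.016300) → end (x,ẋ)=(-0.069159, -0.077992)
phase 2: p=0.3131, T=0.260, ωT=0.779298, cosh=1.319335, sinh=0.860607; start (x,ẋ)=(-0.069159, -0.077992) → end (x,ẋ)=(-0.213621, -1.088932)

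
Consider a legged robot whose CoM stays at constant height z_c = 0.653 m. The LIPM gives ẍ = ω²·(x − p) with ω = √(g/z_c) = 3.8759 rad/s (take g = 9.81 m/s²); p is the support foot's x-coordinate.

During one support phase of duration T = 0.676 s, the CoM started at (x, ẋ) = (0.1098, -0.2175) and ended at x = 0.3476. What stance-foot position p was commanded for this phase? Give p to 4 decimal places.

p = 0.0046

ωT = 3.8759·0.676 = 2.620108; cosh(ωT) = 6.905004, sinh(ωT) = 6.832209
x(T) = p + (x₀−p)·cosh(ωT) + (ẋ₀/ω)·sinh(ωT) ⇒ p·(1 − cosh) = x(T) − x₀·cosh − (ẋ₀/ω)·sinh
numerator   = 0.3476 − (0.1098)·6.905004 − (-0.2175/3.8759)·6.832209 = -0.027173
denominator = 1 − 6.905004 = -5.905004
p = -0.027173 / -5.905004 = 0.0046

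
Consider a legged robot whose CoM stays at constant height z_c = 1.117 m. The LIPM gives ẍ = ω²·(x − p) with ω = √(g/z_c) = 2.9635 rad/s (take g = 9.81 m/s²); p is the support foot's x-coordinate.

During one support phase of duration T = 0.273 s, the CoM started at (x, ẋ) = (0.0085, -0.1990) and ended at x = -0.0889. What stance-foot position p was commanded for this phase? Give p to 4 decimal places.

ωT = 2.9635·0.273 = 0.809036; cosh(ωT) = 1.345514, sinh(ωT) = 0.900227
x(T) = p + (x₀−p)·cosh(ωT) + (ẋ₀/ω)·sinh(ωT) ⇒ p·(1 − cosh) = x(T) − x₀·cosh − (ẋ₀/ω)·sinh
numerator   = -0.0889 − (0.0085)·1.345514 − (-0.1990/2.9635)·0.900227 = -0.039886
denominator = 1 − 1.345514 = -0.345514
p = -0.039886 / -0.345514 = 0.1154

p = 0.1154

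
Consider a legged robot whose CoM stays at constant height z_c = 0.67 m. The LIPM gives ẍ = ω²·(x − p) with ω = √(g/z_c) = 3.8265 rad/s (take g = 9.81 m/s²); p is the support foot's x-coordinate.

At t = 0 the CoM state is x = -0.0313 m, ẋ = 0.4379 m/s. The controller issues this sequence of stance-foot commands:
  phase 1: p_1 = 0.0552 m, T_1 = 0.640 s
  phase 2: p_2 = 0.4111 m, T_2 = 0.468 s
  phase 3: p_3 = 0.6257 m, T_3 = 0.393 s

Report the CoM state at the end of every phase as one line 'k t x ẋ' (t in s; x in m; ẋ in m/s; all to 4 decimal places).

1 0.6400 0.2082 0.6520
2 1.1080 0.2826 -0.2533
3 1.5010 -0.3256 -3.4048

phase 1: p=0.0552, T=0.640, ωT=2.448960, cosh=5.831342, sinh=5.744959; start (x,ẋ)=(-0.031300, 0.437900) → end (x,ẋ)=(0.208235, 0.652008)
phase 2: p=0.4111, T=0.468, ωT=1.790802, cosh=3.080542, sinh=2.913716; start (x,ẋ)=(0.208235, 0.652008) → end (x,ẋ)=(0.282642, -0.253272)
phase 3: p=0.6257, T=0.393, ωT=1.503815, cosh=2.360549, sinh=2.138268; start (x,ẋ)=(0.282642, -0.253272) → end (x,ẋ)=(-0.325635, -3.404791)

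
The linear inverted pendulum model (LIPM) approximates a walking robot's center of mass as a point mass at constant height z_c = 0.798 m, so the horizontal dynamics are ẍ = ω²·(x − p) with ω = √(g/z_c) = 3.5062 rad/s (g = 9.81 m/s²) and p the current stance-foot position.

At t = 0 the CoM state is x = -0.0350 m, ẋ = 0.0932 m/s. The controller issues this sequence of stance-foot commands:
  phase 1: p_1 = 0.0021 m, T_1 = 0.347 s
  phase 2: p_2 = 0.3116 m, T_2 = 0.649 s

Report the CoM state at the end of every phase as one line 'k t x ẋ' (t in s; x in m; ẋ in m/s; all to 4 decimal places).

phase 1: p=0.0021, T=0.347, ωT=1.216651, cosh=1.836042, sinh=1.539822; start (x,ẋ)=(-0.035000, 0.093200) → end (x,ẋ)=(-0.025086, -0.029181)
phase 2: p=0.3116, T=0.649, ωT=2.275524, cosh=4.917879, sinh=4.815136; start (x,ẋ)=(-0.025086, -0.029181) → end (x,ẋ)=(-1.384258, -5.827728)

1 0.3470 -0.0251 -0.0292
2 0.9960 -1.3843 -5.8277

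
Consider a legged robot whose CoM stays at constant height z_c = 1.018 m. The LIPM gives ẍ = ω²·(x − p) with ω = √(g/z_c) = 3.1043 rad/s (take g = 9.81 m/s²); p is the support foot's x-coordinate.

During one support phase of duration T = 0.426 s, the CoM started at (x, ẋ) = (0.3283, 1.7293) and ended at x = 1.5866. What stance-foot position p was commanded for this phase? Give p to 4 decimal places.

ωT = 3.1043·0.426 = 1.322432; cosh(ωT) = 2.009511, sinh(ωT) = 1.743025
x(T) = p + (x₀−p)·cosh(ωT) + (ẋ₀/ω)·sinh(ωT) ⇒ p·(1 − cosh) = x(T) − x₀·cosh − (ẋ₀/ω)·sinh
numerator   = 1.5866 − (0.3283)·2.009511 − (1.7293/3.1043)·1.743025 = -0.044102
denominator = 1 − 2.009511 = -1.009511
p = -0.044102 / -1.009511 = 0.0437

p = 0.0437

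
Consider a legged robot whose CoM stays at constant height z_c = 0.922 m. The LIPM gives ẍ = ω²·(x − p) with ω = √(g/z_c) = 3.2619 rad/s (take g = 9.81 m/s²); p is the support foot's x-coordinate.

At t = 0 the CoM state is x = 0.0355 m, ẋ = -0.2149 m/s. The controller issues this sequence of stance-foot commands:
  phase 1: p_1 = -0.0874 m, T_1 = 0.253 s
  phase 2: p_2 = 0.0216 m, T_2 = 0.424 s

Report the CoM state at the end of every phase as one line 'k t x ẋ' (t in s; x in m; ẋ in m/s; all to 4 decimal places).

phase 1: p=-0.0874, T=0.253, ωT=0.825261, cosh=1.360298, sinh=0.922177; start (x,ẋ)=(0.035500, -0.214900) → end (x,ẋ)=(0.019026, 0.077361)
phase 2: p=0.0216, T=0.424, ωT=1.383046, cosh=2.118920, sinh=1.868106; start (x,ẋ)=(0.019026, 0.077361) → end (x,ẋ)=(0.060451, 0.148237)

1 0.2530 0.0190 0.0774
2 0.6770 0.0605 0.1482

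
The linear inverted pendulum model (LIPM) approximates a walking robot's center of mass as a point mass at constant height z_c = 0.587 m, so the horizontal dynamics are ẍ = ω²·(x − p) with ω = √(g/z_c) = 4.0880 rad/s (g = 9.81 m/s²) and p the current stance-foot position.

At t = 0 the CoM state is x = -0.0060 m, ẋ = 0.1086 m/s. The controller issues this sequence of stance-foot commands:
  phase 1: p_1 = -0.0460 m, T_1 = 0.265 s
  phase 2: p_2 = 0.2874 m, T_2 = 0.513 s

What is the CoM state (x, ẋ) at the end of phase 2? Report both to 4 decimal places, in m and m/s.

phase 1: p=-0.0460, T=0.265, ωT=1.083320, cosh=1.646471, sinh=1.308001; start (x,ẋ)=(-0.006000, 0.108600) → end (x,ẋ)=(0.054607, 0.392691)
phase 2: p=0.2874, T=0.513, ωT=2.097144, cosh=4.132844, sinh=4.010037; start (x,ẋ)=(0.054607, 0.392691) → end (x,ẋ)=(-0.289497, -2.193258)

x = -0.2895, ẋ = -2.1933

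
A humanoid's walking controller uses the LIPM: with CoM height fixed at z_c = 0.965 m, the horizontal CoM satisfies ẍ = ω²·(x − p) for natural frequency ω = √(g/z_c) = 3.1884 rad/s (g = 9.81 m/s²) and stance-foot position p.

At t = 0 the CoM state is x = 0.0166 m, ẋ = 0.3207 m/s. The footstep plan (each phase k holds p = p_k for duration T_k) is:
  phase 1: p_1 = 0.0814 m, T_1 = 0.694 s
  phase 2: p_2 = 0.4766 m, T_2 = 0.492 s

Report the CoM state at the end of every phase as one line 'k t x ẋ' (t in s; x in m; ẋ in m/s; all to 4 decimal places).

1 0.6940 0.2359 0.5503
2 1.1860 0.2701 -0.3840

phase 1: p=0.0814, T=0.694, ωT=2.212750, cosh=4.625107, sinh=4.515708; start (x,ẋ)=(0.016600, 0.320700) → end (x,ẋ)=(0.235898, 0.550289)
phase 2: p=0.4766, T=0.492, ωT=1.568693, cosh=2.504343, sinh=2.296026; start (x,ẋ)=(0.235898, 0.550289) → end (x,ẋ)=(0.270073, -0.383981)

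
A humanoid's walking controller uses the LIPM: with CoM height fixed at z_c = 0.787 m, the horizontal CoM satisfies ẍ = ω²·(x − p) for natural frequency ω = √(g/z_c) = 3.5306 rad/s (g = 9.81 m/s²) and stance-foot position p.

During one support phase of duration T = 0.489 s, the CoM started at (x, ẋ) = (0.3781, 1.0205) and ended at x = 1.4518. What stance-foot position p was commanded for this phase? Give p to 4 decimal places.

ωT = 3.5306·0.489 = 1.726463; cosh(ωT) = 2.899326, sinh(ωT) = 2.721414
x(T) = p + (x₀−p)·cosh(ωT) + (ẋ₀/ω)·sinh(ωT) ⇒ p·(1 − cosh) = x(T) − x₀·cosh − (ẋ₀/ω)·sinh
numerator   = 1.4518 − (0.3781)·2.899326 − (1.0205/3.5306)·2.721414 = -0.431045
denominator = 1 − 2.899326 = -1.899326
p = -0.431045 / -1.899326 = 0.2269

p = 0.2269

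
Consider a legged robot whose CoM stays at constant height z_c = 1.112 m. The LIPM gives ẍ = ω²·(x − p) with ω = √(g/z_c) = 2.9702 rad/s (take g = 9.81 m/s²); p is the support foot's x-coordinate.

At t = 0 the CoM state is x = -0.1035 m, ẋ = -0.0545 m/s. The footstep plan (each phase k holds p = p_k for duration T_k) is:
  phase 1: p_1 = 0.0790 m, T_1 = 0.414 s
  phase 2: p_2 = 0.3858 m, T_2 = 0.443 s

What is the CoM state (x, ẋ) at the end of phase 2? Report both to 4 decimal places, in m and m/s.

x = -1.5139, ẋ = -5.3599

phase 1: p=0.0790, T=0.414, ωT=1.229663, cosh=1.856234, sinh=1.563842; start (x,ẋ)=(-0.103500, -0.054500) → end (x,ẋ)=(-0.288457, -0.948864)
phase 2: p=0.3858, T=0.443, ωT=1.315799, cosh=1.997993, sinh=1.729733; start (x,ẋ)=(-0.288457, -0.948864) → end (x,ẋ)=(-1.513945, -5.359925)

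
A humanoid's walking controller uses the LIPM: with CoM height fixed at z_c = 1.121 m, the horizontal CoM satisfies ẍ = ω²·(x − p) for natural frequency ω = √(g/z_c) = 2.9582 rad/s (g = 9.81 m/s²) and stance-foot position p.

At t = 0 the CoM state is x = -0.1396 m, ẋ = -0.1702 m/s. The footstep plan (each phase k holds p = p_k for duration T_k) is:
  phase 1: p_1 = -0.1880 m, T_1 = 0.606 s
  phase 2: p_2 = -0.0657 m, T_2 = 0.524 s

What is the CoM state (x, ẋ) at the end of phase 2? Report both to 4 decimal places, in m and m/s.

x = -0.4942, ẋ = -1.2018

phase 1: p=-0.1880, T=0.606, ωT=1.792669, cosh=3.085988, sinh=2.919473; start (x,ẋ)=(-0.139600, -0.170200) → end (x,ẋ)=(-0.206610, -0.107234)
phase 2: p=-0.0657, T=0.524, ωT=1.550097, cosh=2.462077, sinh=2.249849; start (x,ẋ)=(-0.206610, -0.107234) → end (x,ẋ)=(-0.494188, -1.201846)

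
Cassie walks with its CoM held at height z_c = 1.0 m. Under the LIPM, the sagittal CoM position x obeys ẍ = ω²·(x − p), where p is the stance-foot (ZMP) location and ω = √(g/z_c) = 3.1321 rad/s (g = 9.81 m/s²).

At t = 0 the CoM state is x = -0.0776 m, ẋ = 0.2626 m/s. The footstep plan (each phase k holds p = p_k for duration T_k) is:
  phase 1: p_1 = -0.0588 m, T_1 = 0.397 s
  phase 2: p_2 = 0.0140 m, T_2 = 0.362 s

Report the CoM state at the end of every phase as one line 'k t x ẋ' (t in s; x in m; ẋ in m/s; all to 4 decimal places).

1 0.3970 0.0392 0.3996
2 0.7590 0.2348 0.7949

phase 1: p=-0.0588, T=0.397, ωT=1.243444, cosh=1.877962, sinh=1.589572; start (x,ẋ)=(-0.077600, 0.262600) → end (x,ẋ)=(0.039166, 0.399553)
phase 2: p=0.0140, T=0.362, ωT=1.133820, cosh=1.714653, sinh=1.392852; start (x,ẋ)=(0.039166, 0.399553) → end (x,ẋ)=(0.234834, 0.794885)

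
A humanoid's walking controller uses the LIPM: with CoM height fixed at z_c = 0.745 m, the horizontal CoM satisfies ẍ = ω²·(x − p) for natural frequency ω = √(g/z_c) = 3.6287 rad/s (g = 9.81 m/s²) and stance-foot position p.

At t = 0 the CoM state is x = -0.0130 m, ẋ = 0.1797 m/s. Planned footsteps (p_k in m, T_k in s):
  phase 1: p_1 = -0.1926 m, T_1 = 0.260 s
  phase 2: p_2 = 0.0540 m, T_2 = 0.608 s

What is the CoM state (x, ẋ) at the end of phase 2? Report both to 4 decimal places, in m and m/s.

x = 1.5961, ẋ = 5.6740

phase 1: p=-0.1926, T=0.260, ωT=0.943462, cosh=1.479069, sinh=1.089791; start (x,ẋ)=(-0.013000, 0.179700) → end (x,ẋ)=(0.127009, 0.976021)
phase 2: p=0.0540, T=0.608, ωT=2.206250, cosh=4.595853, sinh=4.485740; start (x,ẋ)=(0.127009, 0.976021) → end (x,ẋ)=(1.596081, 5.674050)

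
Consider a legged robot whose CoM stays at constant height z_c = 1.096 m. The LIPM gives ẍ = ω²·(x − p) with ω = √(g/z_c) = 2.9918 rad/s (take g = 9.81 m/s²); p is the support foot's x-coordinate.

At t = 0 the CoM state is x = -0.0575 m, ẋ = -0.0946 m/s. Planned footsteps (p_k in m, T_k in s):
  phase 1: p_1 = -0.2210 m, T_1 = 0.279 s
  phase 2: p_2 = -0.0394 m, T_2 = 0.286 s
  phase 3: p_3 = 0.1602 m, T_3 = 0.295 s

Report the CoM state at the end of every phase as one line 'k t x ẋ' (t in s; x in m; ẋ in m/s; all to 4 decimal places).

1 0.2790 -0.0267 0.3279
2 0.5650 0.0839 0.4920
3 0.8600 0.2169 0.4676

phase 1: p=-0.2210, T=0.279, ωT=0.834712, cosh=1.369075, sinh=0.935076; start (x,ẋ)=(-0.057500, -0.094600) → end (x,ẋ)=(-0.026723, 0.327886)
phase 2: p=-0.0394, T=0.286, ωT=0.855655, cosh=1.388960, sinh=0.963955; start (x,ẋ)=(-0.026723, 0.327886) → end (x,ẋ)=(0.083852, 0.491981)
phase 3: p=0.1602, T=0.295, ωT=0.882581, cosh=1.415422, sinh=1.001708; start (x,ẋ)=(0.083852, 0.491981) → end (x,ẋ)=(0.216860, 0.467554)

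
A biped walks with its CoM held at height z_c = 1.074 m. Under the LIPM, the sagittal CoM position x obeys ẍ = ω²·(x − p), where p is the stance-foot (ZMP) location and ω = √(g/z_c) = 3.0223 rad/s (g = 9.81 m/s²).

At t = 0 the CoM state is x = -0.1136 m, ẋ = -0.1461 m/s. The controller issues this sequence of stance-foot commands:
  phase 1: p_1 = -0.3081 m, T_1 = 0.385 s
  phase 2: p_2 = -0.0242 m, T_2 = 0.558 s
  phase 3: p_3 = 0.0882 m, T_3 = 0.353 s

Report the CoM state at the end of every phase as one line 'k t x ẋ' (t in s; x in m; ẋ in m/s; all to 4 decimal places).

phase 1: p=-0.3081, T=0.385, ωT=1.163585, cosh=1.756878, sinh=1.444514; start (x,ẋ)=(-0.113600, -0.146100) → end (x,ẋ)=(-0.036216, 0.592459)
phase 2: p=-0.0242, T=0.558, ωT=1.686443, cosh=2.792708, sinh=2.607532; start (x,ẋ)=(-0.036216, 0.592459) → end (x,ẋ)=(0.453395, 1.559871)
phase 3: p=0.0882, T=0.353, ωT=1.066872, cosh=1.625179, sinh=1.281095; start (x,ẋ)=(0.453395, 1.559871) → end (x,ẋ)=(1.342907, 3.949051)

1 0.3850 -0.0362 0.5925
2 0.9430 0.4534 1.5599
3 1.2960 1.3429 3.9491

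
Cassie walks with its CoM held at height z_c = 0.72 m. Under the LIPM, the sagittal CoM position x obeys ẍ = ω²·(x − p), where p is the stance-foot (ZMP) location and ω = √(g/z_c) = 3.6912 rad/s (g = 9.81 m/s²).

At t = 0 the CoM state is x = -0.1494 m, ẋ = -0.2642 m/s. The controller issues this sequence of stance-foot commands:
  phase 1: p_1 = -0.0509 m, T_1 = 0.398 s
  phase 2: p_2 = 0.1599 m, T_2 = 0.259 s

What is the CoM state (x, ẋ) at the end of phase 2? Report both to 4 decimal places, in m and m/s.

x = -1.1172, ẋ = -4.4062

phase 1: p=-0.0509, T=0.398, ωT=1.469098, cosh=2.287723, sinh=2.057590; start (x,ẋ)=(-0.149400, -0.264200) → end (x,ẋ)=(-0.423514, -1.352521)
phase 2: p=0.1599, T=0.259, ωT=0.956021, cosh=1.492872, sinh=1.108453; start (x,ẋ)=(-0.423514, -1.352521) → end (x,ẋ)=(-1.117219, -4.406191)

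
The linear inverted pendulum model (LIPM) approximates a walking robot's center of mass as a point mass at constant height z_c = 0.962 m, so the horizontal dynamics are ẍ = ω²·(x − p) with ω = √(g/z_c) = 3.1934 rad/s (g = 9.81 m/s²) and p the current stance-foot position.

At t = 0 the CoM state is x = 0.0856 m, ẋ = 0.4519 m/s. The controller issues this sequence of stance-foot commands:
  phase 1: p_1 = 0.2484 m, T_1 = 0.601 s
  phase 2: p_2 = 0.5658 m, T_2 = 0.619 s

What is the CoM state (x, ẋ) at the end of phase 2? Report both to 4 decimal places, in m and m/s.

x = -1.1287, ẋ = -5.2510

phase 1: p=0.2484, T=0.601, ωT=1.919233, cosh=3.481225, sinh=3.334506; start (x,ẋ)=(0.085600, 0.451900) → end (x,ẋ)=(0.153525, -0.160396)
phase 2: p=0.5658, T=0.619, ωT=1.976715, cosh=3.678755, sinh=3.540232; start (x,ẋ)=(0.153525, -0.160396) → end (x,ẋ)=(-1.128677, -5.250986)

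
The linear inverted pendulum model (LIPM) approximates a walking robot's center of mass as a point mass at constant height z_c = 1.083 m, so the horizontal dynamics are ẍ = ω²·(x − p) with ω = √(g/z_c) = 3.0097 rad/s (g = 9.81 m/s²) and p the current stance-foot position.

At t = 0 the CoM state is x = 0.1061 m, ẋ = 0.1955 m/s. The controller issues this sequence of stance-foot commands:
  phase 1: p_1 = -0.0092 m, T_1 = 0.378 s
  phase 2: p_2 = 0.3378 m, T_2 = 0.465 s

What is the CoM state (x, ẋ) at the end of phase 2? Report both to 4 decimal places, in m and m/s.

phase 1: p=-0.0092, T=0.378, ωT=1.137667, cosh=1.720024, sinh=1.399457; start (x,ẋ)=(0.106100, 0.195500) → end (x,ẋ)=(0.280023, 0.821902)
phase 2: p=0.3378, T=0.465, ωT=1.399511, cosh=2.149967, sinh=1.903249; start (x,ẋ)=(0.280023, 0.821902) → end (x,ẋ)=(0.733328, 1.436102)

x = 0.7333, ẋ = 1.4361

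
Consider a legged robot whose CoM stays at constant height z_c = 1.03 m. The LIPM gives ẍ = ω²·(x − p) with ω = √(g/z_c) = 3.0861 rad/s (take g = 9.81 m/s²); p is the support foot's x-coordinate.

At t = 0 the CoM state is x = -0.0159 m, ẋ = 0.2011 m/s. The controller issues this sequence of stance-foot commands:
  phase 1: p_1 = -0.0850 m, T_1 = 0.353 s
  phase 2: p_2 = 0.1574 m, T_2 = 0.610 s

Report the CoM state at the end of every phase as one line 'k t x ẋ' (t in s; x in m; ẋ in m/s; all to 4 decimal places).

phase 1: p=-0.0850, T=0.353, ωT=1.089393, cosh=1.654445, sinh=1.318025; start (x,ẋ)=(-0.015900, 0.201100) → end (x,ẋ)=(0.115209, 0.613777)
phase 2: p=0.1574, T=0.610, ωT=1.882521, cosh=3.361127, sinh=3.208921; start (x,ẋ)=(0.115209, 0.613777) → end (x,ẋ)=(0.653794, 1.645161)

1 0.3530 0.1152 0.6138
2 0.9630 0.6538 1.6452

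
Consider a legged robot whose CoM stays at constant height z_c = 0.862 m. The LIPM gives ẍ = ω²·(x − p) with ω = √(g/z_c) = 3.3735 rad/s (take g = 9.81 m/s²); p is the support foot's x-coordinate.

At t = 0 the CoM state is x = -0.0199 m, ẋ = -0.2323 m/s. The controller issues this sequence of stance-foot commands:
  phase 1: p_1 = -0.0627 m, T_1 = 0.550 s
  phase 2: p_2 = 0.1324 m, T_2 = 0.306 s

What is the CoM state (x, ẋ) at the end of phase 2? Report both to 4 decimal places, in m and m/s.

phase 1: p=-0.0627, T=0.550, ωT=1.855425, cosh=3.275401, sinh=3.119014; start (x,ẋ)=(-0.019900, -0.232300) → end (x,ẋ)=(-0.137289, -0.310534)
phase 2: p=0.1324, T=0.306, ωT=1.032291, cosh=1.581840, sinh=1.225650; start (x,ẋ)=(-0.137289, -0.310534) → end (x,ẋ)=(-0.407027, -1.606307)

x = -0.4070, ẋ = -1.6063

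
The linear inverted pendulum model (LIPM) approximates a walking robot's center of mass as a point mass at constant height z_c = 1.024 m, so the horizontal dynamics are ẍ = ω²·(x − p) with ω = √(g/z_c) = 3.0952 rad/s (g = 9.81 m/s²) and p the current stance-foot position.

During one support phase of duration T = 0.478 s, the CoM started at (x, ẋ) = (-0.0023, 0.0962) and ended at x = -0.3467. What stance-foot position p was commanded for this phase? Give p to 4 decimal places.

ωT = 3.0952·0.478 = 1.479506; cosh(ωT) = 2.309262, sinh(ωT) = 2.081512
x(T) = p + (x₀−p)·cosh(ωT) + (ẋ₀/ω)·sinh(ωT) ⇒ p·(1 − cosh) = x(T) − x₀·cosh − (ẋ₀/ω)·sinh
numerator   = -0.3467 − (-0.0023)·2.309262 − (0.0962/3.0952)·2.081512 = -0.406083
denominator = 1 − 2.309262 = -1.309262
p = -0.406083 / -1.309262 = 0.3102

p = 0.3102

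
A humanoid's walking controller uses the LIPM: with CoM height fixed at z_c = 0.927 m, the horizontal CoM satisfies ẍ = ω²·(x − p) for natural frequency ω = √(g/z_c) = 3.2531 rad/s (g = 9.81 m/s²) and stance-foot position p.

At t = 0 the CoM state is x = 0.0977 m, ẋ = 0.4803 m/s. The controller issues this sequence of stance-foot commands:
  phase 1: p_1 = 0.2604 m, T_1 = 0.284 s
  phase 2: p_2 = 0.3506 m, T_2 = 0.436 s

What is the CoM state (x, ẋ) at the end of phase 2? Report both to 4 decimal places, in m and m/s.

phase 1: p=0.2604, T=0.284, ωT=0.923880, cosh=1.458011, sinh=1.061035; start (x,ẋ)=(0.097700, 0.480300) → end (x,ẋ)=(0.179837, 0.138699)
phase 2: p=0.3506, T=0.436, ωT=1.418352, cosh=2.186210, sinh=1.944097; start (x,ẋ)=(0.179837, 0.138699) → end (x,ẋ)=(0.060164, -0.776740)

x = 0.0602, ẋ = -0.7767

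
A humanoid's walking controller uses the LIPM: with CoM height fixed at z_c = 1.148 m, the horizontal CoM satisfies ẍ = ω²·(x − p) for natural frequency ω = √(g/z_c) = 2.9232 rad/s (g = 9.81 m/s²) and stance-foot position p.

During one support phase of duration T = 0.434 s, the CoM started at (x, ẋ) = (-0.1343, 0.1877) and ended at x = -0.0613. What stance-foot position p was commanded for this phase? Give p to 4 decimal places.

p = -0.0993

ωT = 2.9232·0.434 = 1.268669; cosh(ωT) = 1.918661, sinh(ωT) = 1.637455
x(T) = p + (x₀−p)·cosh(ωT) + (ẋ₀/ω)·sinh(ωT) ⇒ p·(1 − cosh) = x(T) − x₀·cosh − (ẋ₀/ω)·sinh
numerator   = -0.0613 − (-0.1343)·1.918661 − (0.1877/2.9232)·1.637455 = 0.091234
denominator = 1 − 1.918661 = -0.918661
p = 0.091234 / -0.918661 = -0.0993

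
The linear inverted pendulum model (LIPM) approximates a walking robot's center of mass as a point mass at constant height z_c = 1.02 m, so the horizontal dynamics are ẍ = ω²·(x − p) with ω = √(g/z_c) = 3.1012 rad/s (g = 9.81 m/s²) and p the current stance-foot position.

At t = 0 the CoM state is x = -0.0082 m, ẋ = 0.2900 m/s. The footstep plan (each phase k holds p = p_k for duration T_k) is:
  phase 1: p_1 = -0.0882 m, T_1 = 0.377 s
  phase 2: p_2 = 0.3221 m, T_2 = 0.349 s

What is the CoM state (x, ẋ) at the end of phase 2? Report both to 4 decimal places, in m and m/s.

x = 0.4707, ẋ = 0.8964

phase 1: p=-0.0882, T=0.377, ωT=1.169152, cosh=1.764946, sinh=1.454316; start (x,ẋ)=(-0.008200, 0.290000) → end (x,ẋ)=(0.188992, 0.872645)
phase 2: p=0.3221, T=0.349, ωT=1.082319, cosh=1.645162, sinh=1.306353; start (x,ẋ)=(0.188992, 0.872645) → end (x,ẋ)=(0.470710, 0.896387)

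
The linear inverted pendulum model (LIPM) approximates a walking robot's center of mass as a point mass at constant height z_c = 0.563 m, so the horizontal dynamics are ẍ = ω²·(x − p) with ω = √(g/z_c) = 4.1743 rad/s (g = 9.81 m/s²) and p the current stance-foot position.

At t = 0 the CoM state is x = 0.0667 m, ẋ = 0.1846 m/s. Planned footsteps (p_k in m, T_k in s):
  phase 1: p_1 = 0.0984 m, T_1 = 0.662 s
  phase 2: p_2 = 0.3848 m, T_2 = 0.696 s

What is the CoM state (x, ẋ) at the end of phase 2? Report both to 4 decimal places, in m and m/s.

x = -0.4259, ẋ = -3.3175

phase 1: p=0.0984, T=0.662, ωT=2.763387, cosh=7.958260, sinh=7.895182; start (x,ẋ)=(0.066700, 0.184600) → end (x,ẋ)=(0.195272, 0.424362)
phase 2: p=0.3848, T=0.696, ωT=2.905313, cosh=9.162845, sinh=9.108113; start (x,ẋ)=(0.195272, 0.424362) → end (x,ẋ)=(-0.425881, -3.317500)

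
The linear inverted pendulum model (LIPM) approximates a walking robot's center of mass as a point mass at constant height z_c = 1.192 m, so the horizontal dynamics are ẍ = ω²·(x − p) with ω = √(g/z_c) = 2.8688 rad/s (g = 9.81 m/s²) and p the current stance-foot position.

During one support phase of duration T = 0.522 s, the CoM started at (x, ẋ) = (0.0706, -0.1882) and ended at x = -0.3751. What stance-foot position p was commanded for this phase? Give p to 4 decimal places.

p = 0.2980

ωT = 2.8688·0.522 = 1.497514; cosh(ωT) = 2.347123, sinh(ωT) = 2.123437
x(T) = p + (x₀−p)·cosh(ωT) + (ẋ₀/ω)·sinh(ωT) ⇒ p·(1 − cosh) = x(T) − x₀·cosh − (ẋ₀/ω)·sinh
numerator   = -0.3751 − (0.0706)·2.347123 − (-0.1882/2.8688)·2.123437 = -0.401504
denominator = 1 − 2.347123 = -1.347123
p = -0.401504 / -1.347123 = 0.2980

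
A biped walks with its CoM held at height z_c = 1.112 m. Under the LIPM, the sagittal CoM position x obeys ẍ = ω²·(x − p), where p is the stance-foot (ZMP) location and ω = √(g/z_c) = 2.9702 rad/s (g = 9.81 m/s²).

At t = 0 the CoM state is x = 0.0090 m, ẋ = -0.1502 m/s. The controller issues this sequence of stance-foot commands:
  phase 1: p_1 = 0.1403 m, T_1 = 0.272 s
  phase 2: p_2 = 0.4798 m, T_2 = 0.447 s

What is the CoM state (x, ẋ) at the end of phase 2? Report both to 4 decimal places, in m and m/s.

phase 1: p=0.1403, T=0.272, ωT=0.807894, cosh=1.344488, sinh=0.898692; start (x,ẋ)=(0.009000, -0.150200) → end (x,ẋ)=(-0.081677, -0.552420)
phase 2: p=0.4798, T=0.447, ωT=1.327679, cosh=2.018685, sinh=1.753594; start (x,ẋ)=(-0.081677, -0.552420) → end (x,ẋ)=(-0.979793, -4.039631)

x = -0.9798, ẋ = -4.0396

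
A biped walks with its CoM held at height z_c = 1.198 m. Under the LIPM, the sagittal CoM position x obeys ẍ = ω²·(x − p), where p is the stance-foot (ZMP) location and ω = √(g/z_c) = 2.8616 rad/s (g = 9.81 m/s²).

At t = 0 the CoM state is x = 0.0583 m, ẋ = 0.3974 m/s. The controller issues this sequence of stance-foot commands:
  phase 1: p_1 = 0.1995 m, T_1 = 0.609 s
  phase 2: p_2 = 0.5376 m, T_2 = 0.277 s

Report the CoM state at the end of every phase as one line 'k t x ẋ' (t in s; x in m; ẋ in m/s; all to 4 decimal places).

1 0.6090 0.1683 0.0511
2 0.8860 0.0618 -0.8600

phase 1: p=0.1995, T=0.609, ωT=1.742714, cosh=2.943937, sinh=2.768892; start (x,ẋ)=(0.058300, 0.397400) → end (x,ẋ)=(0.168341, 0.051128)
phase 2: p=0.5376, T=0.277, ωT=0.792663, cosh=1.330955, sinh=0.878317; start (x,ẋ)=(0.168341, 0.051128) → end (x,ẋ)=(0.061826, -0.860043)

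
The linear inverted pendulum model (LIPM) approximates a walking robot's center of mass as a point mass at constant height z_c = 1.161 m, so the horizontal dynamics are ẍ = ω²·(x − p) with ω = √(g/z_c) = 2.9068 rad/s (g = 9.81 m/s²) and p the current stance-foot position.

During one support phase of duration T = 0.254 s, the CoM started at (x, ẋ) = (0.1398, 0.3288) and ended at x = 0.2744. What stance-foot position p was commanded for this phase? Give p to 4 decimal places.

p = -0.0120

ωT = 2.9068·0.254 = 0.738327; cosh(ωT) = 1.285173, sinh(ωT) = 0.807260
x(T) = p + (x₀−p)·cosh(ωT) + (ẋ₀/ω)·sinh(ωT) ⇒ p·(1 − cosh) = x(T) − x₀·cosh − (ẋ₀/ω)·sinh
numerator   = 0.2744 − (0.1398)·1.285173 − (0.3288/2.9068)·0.807260 = 0.003420
denominator = 1 − 1.285173 = -0.285173
p = 0.003420 / -0.285173 = -0.0120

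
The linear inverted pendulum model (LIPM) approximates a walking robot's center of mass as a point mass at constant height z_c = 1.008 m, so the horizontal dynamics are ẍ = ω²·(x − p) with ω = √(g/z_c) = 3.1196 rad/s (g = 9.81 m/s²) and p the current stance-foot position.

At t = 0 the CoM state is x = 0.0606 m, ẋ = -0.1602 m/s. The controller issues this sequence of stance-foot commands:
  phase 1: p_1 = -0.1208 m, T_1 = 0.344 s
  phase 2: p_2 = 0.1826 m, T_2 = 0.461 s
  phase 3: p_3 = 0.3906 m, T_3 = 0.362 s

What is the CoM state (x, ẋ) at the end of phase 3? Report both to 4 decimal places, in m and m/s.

phase 1: p=-0.1208, T=0.344, ωT=1.073142, cosh=1.633244, sinh=1.291311; start (x,ẋ)=(0.060600, -0.160200) → end (x,ẋ)=(0.109158, 0.469102)
phase 2: p=0.1826, T=0.461, ωT=1.438136, cosh=2.225102, sinh=1.987732; start (x,ẋ)=(0.109158, 0.469102) → end (x,ẋ)=(0.318084, 0.588391)
phase 3: p=0.3906, T=0.362, ωT=1.129295, cosh=1.708368, sinh=1.385107; start (x,ẋ)=(0.318084, 0.588391) → end (x,ẋ)=(0.527962, 0.691848)

x = 0.5280, ẋ = 0.6918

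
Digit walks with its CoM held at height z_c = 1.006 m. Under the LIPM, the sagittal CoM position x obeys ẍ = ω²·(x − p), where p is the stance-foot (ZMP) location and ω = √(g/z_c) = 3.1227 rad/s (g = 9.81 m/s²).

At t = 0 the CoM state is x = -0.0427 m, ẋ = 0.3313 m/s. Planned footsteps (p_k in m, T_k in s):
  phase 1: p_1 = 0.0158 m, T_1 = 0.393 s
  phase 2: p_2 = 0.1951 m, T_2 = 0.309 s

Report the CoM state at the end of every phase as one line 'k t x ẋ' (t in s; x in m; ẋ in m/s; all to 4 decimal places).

1 0.3930 0.0729 0.3289
2 0.7020 0.1295 0.0660

phase 1: p=0.0158, T=0.393, ωT=1.227221, cosh=1.852421, sinh=1.559315; start (x,ẋ)=(-0.042700, 0.331300) → end (x,ẋ)=(0.072867, 0.328855)
phase 2: p=0.1951, T=0.309, ωT=0.964914, cosh=1.502789, sinh=1.121773; start (x,ẋ)=(0.072867, 0.328855) → end (x,ẋ)=(0.129545, 0.066023)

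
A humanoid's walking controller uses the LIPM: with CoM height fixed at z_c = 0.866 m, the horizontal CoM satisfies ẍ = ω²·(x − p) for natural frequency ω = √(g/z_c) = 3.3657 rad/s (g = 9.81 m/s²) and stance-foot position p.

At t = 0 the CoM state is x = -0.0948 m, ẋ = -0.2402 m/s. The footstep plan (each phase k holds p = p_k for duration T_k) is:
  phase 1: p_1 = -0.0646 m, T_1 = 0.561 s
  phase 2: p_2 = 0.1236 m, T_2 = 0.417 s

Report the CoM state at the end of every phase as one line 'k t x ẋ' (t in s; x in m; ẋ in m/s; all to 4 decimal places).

1 0.5610 -0.3970 -1.1398
2 0.9780 -1.6471 -5.8092

phase 1: p=-0.0646, T=0.561, ωT=1.888158, cosh=3.379268, sinh=3.227917; start (x,ẋ)=(-0.094800, -0.240200) → end (x,ẋ)=(-0.397021, -1.139799)
phase 2: p=0.1236, T=0.417, ωT=1.403497, cosh=2.157571, sinh=1.911835; start (x,ẋ)=(-0.397021, -1.139799) → end (x,ẋ)=(-1.647122, -5.809215)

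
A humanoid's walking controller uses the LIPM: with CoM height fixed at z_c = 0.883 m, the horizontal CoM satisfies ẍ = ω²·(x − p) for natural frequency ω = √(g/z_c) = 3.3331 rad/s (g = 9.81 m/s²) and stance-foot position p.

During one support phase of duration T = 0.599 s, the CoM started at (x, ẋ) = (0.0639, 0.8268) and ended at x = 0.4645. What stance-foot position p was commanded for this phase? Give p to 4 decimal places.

ωT = 3.3331·0.599 = 1.996527; cosh(ωT) = 3.749622, sinh(ωT) = 3.613816
x(T) = p + (x₀−p)·cosh(ωT) + (ẋ₀/ω)·sinh(ωT) ⇒ p·(1 − cosh) = x(T) − x₀·cosh − (ẋ₀/ω)·sinh
numerator   = 0.4645 − (0.0639)·3.749622 − (0.8268/3.3331)·3.613816 = -0.671534
denominator = 1 − 3.749622 = -2.749622
p = -0.671534 / -2.749622 = 0.2442

p = 0.2442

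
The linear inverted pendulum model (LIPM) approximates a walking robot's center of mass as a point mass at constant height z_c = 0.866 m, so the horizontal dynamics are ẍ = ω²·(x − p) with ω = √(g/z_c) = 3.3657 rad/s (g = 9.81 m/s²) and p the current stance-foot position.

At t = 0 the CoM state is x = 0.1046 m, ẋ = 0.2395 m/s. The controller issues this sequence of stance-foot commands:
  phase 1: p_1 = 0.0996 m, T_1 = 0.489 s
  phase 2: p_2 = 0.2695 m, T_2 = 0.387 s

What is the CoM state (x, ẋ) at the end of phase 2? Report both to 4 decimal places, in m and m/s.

x = 0.6585, ẋ = 1.4765

phase 1: p=0.0996, T=0.489, ωT=1.645827, cosh=2.689075, sinh=2.496222; start (x,ẋ)=(0.104600, 0.239500) → end (x,ẋ)=(0.290674, 0.686041)
phase 2: p=0.2695, T=0.387, ωT=1.302526, cosh=1.975210, sinh=1.703366; start (x,ẋ)=(0.290674, 0.686041) → end (x,ẋ)=(0.658526, 1.476468)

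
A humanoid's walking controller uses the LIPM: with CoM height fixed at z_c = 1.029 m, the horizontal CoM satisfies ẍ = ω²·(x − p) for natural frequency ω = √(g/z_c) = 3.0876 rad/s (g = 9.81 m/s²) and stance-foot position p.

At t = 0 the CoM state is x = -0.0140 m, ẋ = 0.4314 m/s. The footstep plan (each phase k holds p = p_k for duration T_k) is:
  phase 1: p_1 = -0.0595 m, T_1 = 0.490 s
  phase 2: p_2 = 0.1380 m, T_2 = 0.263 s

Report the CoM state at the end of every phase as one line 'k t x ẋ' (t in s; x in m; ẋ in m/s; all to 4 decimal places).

phase 1: p=-0.0595, T=0.490, ωT=1.512924, cosh=2.380126, sinh=2.159861; start (x,ẋ)=(-0.014000, 0.431400) → end (x,ẋ)=(0.350572, 1.330216)
phase 2: p=0.1380, T=0.263, ωT=0.812039, cosh=1.348224, sinh=0.904272; start (x,ẋ)=(0.350572, 1.330216) → end (x,ẋ)=(0.814178, 2.386936)

1 0.4900 0.3506 1.3302
2 0.7530 0.8142 2.3869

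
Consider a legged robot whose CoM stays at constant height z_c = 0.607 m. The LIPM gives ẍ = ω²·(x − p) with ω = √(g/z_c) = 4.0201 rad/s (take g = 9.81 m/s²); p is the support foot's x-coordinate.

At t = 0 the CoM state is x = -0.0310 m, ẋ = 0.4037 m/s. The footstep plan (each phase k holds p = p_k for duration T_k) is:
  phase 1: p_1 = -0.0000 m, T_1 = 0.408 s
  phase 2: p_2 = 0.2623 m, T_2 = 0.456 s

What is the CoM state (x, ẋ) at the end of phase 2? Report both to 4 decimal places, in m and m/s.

x = 0.5384, ẋ = 1.2948

phase 1: p=-0.0000, T=0.408, ωT=1.640201, cosh=2.675073, sinh=2.481132; start (x,ẋ)=(-0.031000, 0.403700) → end (x,ẋ)=(0.166229, 0.770721)
phase 2: p=0.2623, T=0.456, ωT=1.833166, cosh=3.206779, sinh=3.046873; start (x,ẋ)=(0.166229, 0.770721) → end (x,ẋ)=(0.538358, 1.294782)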